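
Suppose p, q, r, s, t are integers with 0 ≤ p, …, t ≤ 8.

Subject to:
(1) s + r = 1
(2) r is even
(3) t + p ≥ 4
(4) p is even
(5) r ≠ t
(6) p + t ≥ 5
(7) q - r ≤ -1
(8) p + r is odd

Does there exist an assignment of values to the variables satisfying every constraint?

Constraint 4 makes p even and constraint 2 makes r even, so p + r must be even. Constraint 8 says p + r is odd — contradiction.

Unsatisfiable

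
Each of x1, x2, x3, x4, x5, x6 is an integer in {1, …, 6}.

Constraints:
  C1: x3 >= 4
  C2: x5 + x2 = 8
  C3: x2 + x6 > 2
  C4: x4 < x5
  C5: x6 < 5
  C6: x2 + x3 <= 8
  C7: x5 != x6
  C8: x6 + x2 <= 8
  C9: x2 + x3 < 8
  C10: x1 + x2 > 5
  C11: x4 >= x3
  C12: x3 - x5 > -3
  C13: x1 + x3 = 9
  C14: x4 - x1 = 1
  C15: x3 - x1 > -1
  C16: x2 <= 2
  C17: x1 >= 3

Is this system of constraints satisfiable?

The assignment x1 = 4, x2 = 2, x3 = 5, x4 = 5, x5 = 6, x6 = 3 works:
  constraint 2 holds since x5 + x2 = 8.
  constraint 3 holds since x2 + x6 = 5.
The rest check out directly.

Satisfiable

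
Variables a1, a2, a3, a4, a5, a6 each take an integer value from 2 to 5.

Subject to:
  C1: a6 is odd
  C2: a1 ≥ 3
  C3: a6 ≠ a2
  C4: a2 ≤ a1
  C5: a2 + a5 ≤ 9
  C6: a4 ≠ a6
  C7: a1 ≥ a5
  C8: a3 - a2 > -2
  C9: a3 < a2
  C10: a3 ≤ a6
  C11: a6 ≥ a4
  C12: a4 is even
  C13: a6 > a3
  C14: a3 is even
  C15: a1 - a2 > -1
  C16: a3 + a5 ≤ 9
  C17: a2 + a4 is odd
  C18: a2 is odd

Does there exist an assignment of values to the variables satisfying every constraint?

Satisfiable

Try a1 = 4, a2 = 3, a3 = 2, a4 = 2, a5 = 4, a6 = 5.
Check constraint 5: a2 + a5 = 7; constraint 8: a3 - a2 = -1; constraint 15: a1 - a2 = 1. The remaining constraints are straightforward to verify.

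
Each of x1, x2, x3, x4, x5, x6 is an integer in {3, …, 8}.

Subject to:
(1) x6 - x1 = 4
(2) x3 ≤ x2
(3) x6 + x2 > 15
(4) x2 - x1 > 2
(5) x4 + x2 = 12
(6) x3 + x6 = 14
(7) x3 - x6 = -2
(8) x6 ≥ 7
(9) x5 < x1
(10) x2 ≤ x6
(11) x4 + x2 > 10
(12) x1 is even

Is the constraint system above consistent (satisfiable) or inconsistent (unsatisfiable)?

Try x1 = 4, x2 = 8, x3 = 6, x4 = 4, x5 = 3, x6 = 8.
Check constraint 1: x6 - x1 = 4; constraint 3: x6 + x2 = 16; constraint 4: x2 - x1 = 4. The remaining constraints are straightforward to verify.

Satisfiable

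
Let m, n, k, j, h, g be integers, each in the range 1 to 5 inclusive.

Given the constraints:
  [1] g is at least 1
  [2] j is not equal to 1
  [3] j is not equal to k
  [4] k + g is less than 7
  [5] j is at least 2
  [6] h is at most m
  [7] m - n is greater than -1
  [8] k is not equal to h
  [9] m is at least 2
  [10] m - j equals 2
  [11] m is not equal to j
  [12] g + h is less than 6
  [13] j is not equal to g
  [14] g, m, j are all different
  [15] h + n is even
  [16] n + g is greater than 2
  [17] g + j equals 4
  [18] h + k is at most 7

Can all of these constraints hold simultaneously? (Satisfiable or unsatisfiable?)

Satisfiable

Try m = 5, n = 4, k = 5, j = 3, h = 2, g = 1.
Check constraint 4: k + g = 6; constraint 7: m - n = 1. The remaining constraints are straightforward to verify.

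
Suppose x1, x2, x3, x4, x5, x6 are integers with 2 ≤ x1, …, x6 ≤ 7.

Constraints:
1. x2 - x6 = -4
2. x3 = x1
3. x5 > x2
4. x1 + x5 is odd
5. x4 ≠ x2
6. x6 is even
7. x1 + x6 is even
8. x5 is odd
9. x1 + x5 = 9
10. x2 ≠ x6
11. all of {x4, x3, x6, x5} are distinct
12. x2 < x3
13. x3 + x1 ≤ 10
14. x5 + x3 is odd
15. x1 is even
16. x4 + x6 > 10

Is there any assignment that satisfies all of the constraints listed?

Try x1 = 4, x2 = 2, x3 = 4, x4 = 7, x5 = 5, x6 = 6.
Check constraint 1: x2 - x6 = -4; constraint 9: x1 + x5 = 9; constraint 13: x3 + x1 = 8. The remaining constraints are straightforward to verify.

Satisfiable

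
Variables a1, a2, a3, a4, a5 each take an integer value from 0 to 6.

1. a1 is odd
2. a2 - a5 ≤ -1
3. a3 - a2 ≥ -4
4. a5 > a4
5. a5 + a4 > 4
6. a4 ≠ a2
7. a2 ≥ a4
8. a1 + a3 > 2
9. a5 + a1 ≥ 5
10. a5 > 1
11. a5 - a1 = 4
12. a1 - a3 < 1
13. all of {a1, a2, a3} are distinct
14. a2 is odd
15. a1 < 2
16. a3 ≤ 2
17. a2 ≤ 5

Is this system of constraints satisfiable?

Satisfiable

Take a1 = 1, a2 = 3, a3 = 2, a4 = 2, a5 = 5. Then constraint 2: a2 - a5 = -2; constraint 3: a3 - a2 = -1, and every other listed constraint is also met.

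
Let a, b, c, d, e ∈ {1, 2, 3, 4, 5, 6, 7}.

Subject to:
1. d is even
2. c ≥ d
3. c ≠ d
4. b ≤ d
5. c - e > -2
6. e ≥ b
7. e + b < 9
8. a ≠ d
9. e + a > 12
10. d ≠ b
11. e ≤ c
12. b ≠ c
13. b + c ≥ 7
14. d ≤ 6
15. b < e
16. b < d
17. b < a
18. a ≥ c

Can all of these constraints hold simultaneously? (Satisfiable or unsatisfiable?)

Try a = 7, b = 1, c = 7, d = 6, e = 7.
Check constraint 5: c - e = 0; constraint 7: e + b = 8. The remaining constraints are straightforward to verify.

Satisfiable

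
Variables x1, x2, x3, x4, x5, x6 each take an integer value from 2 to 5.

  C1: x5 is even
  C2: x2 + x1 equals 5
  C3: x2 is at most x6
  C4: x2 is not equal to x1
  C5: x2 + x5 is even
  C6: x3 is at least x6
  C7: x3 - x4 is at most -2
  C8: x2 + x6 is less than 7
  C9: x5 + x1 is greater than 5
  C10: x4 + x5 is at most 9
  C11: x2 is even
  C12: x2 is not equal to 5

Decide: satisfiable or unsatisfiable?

Take x1 = 3, x2 = 2, x3 = 3, x4 = 5, x5 = 4, x6 = 3. Then constraint 2: x2 + x1 = 5; constraint 7: x3 - x4 = -2, and every other listed constraint is also met.

Satisfiable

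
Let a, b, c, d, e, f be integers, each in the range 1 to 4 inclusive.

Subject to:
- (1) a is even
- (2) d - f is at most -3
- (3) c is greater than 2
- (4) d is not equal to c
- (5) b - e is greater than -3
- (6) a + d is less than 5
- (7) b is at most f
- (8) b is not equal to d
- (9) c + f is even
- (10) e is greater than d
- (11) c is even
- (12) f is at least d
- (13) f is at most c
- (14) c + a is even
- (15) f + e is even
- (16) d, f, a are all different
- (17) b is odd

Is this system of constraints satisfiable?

Try a = 2, b = 3, c = 4, d = 1, e = 4, f = 4.
Check constraint 2: d - f = -3; constraint 5: b - e = -1. The remaining constraints are straightforward to verify.

Satisfiable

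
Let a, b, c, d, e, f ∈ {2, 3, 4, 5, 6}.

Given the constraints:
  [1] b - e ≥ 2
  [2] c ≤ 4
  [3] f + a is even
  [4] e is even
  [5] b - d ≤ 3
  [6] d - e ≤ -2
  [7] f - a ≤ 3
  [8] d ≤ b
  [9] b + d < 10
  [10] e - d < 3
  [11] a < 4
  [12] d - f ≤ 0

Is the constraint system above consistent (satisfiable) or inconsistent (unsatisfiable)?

Constraints 1, 5, and 6 give b − e ≥ 2, e − d ≥ 2, d − b ≥ -3.
Adding all 3 inequalities: the left sides telescope to 0, and the right sides sum to 2 + 2 + (-3) = 1. So 0 ≥ 1, which is false.

Unsatisfiable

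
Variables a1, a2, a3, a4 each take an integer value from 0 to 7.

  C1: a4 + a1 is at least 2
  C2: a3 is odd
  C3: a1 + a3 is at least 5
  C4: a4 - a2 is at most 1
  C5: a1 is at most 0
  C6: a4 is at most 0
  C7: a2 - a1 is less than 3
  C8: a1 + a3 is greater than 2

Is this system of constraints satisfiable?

Unsatisfiable

From constraint 6: a4 ≤ 0. From constraint 5: a1 ≤ 0. Hence a4 + a1 ≤ 0. But constraint 1 requires a4 + a1 ≥ 2, and 2 > 0. Contradiction.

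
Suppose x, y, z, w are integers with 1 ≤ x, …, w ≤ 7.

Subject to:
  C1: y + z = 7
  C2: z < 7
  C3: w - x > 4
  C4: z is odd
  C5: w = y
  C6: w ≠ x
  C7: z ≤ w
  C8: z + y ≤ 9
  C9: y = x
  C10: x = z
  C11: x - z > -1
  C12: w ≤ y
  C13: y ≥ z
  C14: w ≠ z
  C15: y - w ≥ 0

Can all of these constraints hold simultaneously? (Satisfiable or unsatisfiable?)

Unsatisfiable

From constraints 5, 9, and 10, w = y = x = z, so w = z. But constraint 14 says w ≠ z. Contradiction.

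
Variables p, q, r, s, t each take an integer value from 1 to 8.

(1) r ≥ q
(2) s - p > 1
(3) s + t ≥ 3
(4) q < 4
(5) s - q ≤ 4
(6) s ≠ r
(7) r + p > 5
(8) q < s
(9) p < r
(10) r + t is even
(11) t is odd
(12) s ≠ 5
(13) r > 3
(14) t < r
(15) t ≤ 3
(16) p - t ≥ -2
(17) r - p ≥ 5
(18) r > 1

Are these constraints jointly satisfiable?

One satisfying assignment is p = 1, q = 1, r = 7, s = 4, t = 1.
For the less obvious constraints — constraint 2: s - p = 3; constraint 3: s + t = 5; constraint 5: s - q = 3 — and the others hold by inspection.

Satisfiable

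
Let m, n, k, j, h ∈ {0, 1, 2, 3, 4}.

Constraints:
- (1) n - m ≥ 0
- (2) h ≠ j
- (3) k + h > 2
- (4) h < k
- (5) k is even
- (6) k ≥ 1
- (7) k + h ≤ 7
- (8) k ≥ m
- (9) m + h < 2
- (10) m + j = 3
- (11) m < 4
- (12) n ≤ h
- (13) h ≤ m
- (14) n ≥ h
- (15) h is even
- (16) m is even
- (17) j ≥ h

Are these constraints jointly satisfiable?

The assignment m = 0, n = 0, k = 4, j = 3, h = 0 works:
  constraint 1 holds since n - m = 0.
  constraint 3 holds since k + h = 4.
  constraint 7 holds since k + h = 4.
The rest check out directly.

Satisfiable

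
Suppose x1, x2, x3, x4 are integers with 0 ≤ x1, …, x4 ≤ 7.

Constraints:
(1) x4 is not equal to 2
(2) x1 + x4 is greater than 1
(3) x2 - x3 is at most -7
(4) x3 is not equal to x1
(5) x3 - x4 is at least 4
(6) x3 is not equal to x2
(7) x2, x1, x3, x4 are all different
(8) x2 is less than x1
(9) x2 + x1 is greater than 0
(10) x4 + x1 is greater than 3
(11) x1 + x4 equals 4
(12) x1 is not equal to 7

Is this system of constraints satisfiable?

One satisfying assignment is x1 = 1, x2 = 0, x3 = 7, x4 = 3.
For the less obvious constraints — constraint 2: x1 + x4 = 4; constraint 3: x2 - x3 = -7; constraint 5: x3 - x4 = 4 — and the others hold by inspection.

Satisfiable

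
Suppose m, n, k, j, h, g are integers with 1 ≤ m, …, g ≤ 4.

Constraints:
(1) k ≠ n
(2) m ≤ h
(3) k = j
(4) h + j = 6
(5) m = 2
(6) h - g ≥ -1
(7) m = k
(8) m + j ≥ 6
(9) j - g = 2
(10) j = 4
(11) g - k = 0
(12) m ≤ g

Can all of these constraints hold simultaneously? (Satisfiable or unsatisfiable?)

Constraint 5 fixes m = 2 and constraint 10 fixes j = 4. Constraints 3 and 7 give m = k = j, so m = j. But 2 ≠ 4 — contradiction.

Unsatisfiable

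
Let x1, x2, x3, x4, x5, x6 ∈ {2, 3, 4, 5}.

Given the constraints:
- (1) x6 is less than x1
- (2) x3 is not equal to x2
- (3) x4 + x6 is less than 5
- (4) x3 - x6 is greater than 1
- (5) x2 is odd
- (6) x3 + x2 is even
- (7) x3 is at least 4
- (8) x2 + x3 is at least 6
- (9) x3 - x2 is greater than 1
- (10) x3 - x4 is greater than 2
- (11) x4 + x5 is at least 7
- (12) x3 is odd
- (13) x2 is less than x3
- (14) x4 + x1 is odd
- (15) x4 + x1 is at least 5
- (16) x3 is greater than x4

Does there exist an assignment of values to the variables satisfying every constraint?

Setting (x1, x2, x3, x4, x5, x6) = (3, 3, 5, 2, 5, 2) satisfies everything: constraint 3: x4 + x6 = 4; constraint 4: x3 - x6 = 3, and the others follow.

Satisfiable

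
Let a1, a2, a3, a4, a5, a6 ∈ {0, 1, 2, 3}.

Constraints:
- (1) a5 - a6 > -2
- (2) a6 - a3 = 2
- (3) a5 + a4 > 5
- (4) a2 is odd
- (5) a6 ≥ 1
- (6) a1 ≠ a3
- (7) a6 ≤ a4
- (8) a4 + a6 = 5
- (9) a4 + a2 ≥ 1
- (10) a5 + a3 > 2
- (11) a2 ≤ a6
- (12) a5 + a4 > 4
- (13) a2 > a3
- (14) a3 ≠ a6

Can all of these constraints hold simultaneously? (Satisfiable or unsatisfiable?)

One satisfying assignment is a1 = 3, a2 = 1, a3 = 0, a4 = 3, a5 = 3, a6 = 2.
For the less obvious constraints — constraint 1: a5 - a6 = 1; constraint 2: a6 - a3 = 2; constraint 3: a5 + a4 = 6 — and the others hold by inspection.

Satisfiable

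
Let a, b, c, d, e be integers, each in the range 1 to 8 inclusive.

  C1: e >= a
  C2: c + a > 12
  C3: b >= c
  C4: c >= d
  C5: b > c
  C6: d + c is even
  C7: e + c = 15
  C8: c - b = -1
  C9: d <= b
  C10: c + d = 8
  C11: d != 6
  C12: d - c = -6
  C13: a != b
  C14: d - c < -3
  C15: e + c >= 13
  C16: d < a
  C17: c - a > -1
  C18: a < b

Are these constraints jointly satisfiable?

Satisfiable

Take a = 6, b = 8, c = 7, d = 1, e = 8. Then constraint 2: c + a = 13; constraint 7: e + c = 15; constraint 8: c - b = -1, and every other listed constraint is also met.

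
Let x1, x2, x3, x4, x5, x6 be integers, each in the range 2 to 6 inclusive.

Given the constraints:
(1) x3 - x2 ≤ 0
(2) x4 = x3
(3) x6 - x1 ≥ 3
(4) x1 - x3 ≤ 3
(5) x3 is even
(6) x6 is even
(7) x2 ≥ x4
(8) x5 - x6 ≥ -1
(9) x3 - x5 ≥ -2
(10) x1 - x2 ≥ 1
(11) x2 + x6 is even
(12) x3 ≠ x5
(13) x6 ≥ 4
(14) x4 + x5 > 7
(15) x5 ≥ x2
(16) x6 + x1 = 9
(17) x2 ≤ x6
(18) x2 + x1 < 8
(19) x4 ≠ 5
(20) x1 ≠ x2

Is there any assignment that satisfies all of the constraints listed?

Unsatisfiable

Constraints 1, 3, 8, 9, and 10 give x6 − x1 ≥ 3, x1 − x2 ≥ 1, x2 − x3 ≥ 0, x3 − x5 ≥ -2, x5 − x6 ≥ -1.
Adding all 5 inequalities: the left sides telescope to 0, and the right sides sum to 3 + 1 + 0 + (-2) + (-1) = 1. So 0 ≥ 1, which is false.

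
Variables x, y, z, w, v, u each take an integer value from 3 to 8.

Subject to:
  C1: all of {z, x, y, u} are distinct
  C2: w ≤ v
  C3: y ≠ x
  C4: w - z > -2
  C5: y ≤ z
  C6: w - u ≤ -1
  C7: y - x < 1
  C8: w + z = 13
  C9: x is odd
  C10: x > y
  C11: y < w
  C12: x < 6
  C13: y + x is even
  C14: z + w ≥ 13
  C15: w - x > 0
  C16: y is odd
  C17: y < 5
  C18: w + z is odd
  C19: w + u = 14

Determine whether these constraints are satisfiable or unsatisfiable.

Satisfiable

Try x = 5, y = 3, z = 7, w = 6, v = 6, u = 8.
Check constraint 4: w - z = -1; constraint 6: w - u = -2; constraint 7: y - x = -2. The remaining constraints are straightforward to verify.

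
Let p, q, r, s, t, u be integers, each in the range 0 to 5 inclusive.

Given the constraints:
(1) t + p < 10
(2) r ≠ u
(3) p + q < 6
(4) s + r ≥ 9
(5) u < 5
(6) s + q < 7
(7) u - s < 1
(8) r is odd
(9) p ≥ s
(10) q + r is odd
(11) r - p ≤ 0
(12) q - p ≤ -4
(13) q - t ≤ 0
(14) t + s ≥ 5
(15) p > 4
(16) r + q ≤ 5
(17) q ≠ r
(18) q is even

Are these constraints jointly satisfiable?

The assignment p = 5, q = 0, r = 5, s = 4, t = 2, u = 3 works:
  constraint 1 holds since t + p = 7.
  constraint 3 holds since p + q = 5.
The rest check out directly.

Satisfiable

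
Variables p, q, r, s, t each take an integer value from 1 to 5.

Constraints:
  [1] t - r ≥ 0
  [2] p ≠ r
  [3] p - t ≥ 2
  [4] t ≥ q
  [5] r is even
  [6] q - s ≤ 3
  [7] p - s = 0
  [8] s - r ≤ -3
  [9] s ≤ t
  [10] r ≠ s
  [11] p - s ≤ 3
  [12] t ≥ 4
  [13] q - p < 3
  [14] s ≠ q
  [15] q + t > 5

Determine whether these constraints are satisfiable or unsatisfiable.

Constraints 1, 3, 8, and 11 give t − r ≥ 0, r − s ≥ 3, s − p ≥ -3, p − t ≥ 2.
Adding all 4 inequalities: the left sides telescope to 0, and the right sides sum to 0 + 3 + (-3) + 2 = 2. So 0 ≥ 2, which is false.

Unsatisfiable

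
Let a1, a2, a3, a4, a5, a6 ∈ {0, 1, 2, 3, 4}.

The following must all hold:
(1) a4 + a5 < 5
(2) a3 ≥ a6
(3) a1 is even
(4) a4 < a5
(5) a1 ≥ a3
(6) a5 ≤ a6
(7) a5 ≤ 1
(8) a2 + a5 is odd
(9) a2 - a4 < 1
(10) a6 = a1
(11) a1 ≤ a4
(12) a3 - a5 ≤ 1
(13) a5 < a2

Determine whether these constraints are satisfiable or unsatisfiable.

Constraints 2, 4, 5, 6, and 11 give a3 ≤ a1, a1 ≤ a4, a4 < a5, a5 ≤ a6, a6 ≤ a3. Chaining: a3 ≤ a1 ≤ a4 < a5 ≤ a6 ≤ a3, which forces a3 < a3 — impossible.

Unsatisfiable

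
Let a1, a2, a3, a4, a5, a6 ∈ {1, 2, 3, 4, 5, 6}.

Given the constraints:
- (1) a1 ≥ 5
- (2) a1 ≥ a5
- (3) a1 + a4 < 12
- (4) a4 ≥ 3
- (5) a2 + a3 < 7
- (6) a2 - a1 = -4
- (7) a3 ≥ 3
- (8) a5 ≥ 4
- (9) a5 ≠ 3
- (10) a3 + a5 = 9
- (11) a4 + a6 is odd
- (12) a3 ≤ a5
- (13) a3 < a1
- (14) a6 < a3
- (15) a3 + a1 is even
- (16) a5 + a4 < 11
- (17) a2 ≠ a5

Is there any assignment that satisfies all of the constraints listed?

Try a1 = 6, a2 = 2, a3 = 4, a4 = 4, a5 = 5, a6 = 1.
Check constraint 3: a1 + a4 = 10; constraint 5: a2 + a3 = 6. The remaining constraints are straightforward to verify.

Satisfiable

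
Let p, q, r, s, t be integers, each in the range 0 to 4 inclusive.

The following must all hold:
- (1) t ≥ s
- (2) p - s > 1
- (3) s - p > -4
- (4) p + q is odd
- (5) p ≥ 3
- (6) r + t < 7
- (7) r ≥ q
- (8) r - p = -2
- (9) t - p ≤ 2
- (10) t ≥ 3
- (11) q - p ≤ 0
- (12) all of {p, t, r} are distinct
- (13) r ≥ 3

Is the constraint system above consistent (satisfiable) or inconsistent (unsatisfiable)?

Constraints 5, 10, and 13 confine each of p, t, r to the 2 values {3, 4} (the domain already gives each ≤ 4).
Constraint 12 requires all 3 of them to be distinct, but only 2 values are available — impossible by the pigeonhole principle.

Unsatisfiable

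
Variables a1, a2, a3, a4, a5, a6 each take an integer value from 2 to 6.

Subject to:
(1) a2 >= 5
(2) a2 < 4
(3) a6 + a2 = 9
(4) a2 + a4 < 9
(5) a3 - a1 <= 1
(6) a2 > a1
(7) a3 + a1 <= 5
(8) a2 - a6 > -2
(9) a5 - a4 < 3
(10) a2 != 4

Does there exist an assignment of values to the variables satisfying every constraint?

From constraint 1: a2 ≥ 5. From constraint 2: a2 ≤ 3. But 3 < 5, so no value of a2 works.

Unsatisfiable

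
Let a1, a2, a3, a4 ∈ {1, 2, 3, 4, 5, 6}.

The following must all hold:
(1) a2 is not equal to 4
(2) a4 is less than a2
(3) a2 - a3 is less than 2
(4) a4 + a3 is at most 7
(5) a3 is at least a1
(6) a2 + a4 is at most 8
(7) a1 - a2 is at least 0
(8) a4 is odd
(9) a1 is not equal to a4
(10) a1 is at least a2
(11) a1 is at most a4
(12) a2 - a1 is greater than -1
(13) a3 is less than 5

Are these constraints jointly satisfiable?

Unsatisfiable

Constraints 2, 10, and 11 give a1 ≤ a4, a4 < a2, a2 ≤ a1. Chaining: a1 ≤ a4 < a2 ≤ a1, which forces a1 < a1 — impossible.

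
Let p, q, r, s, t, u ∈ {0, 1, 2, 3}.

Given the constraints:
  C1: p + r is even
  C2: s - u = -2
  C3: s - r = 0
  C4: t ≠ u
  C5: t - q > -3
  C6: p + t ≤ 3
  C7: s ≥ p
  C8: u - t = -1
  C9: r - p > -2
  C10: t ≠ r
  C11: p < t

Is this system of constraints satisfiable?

Satisfiable

Setting (p, q, r, s, t, u) = (0, 3, 0, 0, 3, 2) satisfies everything: constraint 2: s - u = -2; constraint 3: s - r = 0; constraint 5: t - q = 0, and the others follow.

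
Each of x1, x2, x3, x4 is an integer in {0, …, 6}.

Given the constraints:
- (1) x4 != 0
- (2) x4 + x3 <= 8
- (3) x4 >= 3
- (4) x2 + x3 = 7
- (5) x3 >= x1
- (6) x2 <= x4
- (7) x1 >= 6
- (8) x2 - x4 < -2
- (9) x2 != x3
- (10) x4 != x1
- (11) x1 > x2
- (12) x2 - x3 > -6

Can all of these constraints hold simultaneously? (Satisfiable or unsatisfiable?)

Unsatisfiable

From constraint 3: x4 ≥ 3. From constraints 5 and 7: x3 ≥ x1 ≥ 6. Hence x4 + x3 ≥ 9. But constraint 2 requires x4 + x3 ≤ 8, and 8 < 9. Contradiction.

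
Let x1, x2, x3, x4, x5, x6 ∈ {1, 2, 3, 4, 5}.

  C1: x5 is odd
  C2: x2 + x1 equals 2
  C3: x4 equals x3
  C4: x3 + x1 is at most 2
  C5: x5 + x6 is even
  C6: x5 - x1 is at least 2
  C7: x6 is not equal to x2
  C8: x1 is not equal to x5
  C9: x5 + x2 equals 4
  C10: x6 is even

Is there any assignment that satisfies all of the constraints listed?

Unsatisfiable

Constraint 1 makes x5 odd and constraint 10 makes x6 even, so x5 + x6 must be odd. Constraint 5 says x5 + x6 is even — contradiction.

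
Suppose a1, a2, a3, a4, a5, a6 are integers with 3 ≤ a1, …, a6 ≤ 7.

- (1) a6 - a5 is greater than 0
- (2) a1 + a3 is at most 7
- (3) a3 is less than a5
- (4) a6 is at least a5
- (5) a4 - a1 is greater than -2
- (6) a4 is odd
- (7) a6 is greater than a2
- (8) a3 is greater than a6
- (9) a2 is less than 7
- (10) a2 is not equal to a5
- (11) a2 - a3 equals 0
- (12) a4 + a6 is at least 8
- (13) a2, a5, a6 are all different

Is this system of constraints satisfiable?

Unsatisfiable

Constraints 1, 3, and 8 give a3 < a5, a5 < a6, a6 < a3. Chaining: a3 < a5 < a6 < a3, which forces a3 < a3 — impossible.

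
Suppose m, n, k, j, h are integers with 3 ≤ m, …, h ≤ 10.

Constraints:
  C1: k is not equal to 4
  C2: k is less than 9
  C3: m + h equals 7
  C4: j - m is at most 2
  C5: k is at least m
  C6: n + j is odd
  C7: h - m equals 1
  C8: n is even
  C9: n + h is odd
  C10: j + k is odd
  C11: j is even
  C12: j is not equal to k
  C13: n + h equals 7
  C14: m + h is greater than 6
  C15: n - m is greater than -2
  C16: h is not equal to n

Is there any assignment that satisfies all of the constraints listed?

Constraint 8 makes n even and constraint 11 makes j even, so n + j must be even. Constraint 6 says n + j is odd — contradiction.

Unsatisfiable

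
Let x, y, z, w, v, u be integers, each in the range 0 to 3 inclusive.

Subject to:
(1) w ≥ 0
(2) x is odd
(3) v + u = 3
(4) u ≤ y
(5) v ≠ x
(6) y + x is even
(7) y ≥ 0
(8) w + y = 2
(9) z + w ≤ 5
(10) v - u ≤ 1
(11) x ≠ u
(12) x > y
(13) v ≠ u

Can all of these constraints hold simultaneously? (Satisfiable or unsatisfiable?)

Satisfiable

Setting (x, y, z, w, v, u) = (3, 1, 2, 1, 2, 1) satisfies everything: constraint 3: v + u = 3; constraint 8: w + y = 2, and the others follow.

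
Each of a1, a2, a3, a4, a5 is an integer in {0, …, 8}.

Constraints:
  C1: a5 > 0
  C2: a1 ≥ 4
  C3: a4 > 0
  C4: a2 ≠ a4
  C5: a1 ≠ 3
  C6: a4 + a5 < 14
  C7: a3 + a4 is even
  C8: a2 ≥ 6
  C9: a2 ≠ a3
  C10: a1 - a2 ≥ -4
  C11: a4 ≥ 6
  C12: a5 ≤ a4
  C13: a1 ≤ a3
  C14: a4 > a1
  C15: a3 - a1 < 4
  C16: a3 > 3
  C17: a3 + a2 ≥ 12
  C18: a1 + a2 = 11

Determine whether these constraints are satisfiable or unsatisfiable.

Satisfiable

Setting (a1, a2, a3, a4, a5) = (4, 7, 6, 8, 4) satisfies everything: constraint 6: a4 + a5 = 12; constraint 10: a1 - a2 = -3, and the others follow.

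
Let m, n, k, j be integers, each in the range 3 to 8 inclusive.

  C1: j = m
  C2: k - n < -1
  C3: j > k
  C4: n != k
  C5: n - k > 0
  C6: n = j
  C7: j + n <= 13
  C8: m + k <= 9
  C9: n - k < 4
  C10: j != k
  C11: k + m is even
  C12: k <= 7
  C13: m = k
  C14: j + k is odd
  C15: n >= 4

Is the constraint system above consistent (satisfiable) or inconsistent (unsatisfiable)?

Unsatisfiable

From constraints 1, 6, and 13, n = j = m = k, so n = k. But constraint 4 says n ≠ k. Contradiction.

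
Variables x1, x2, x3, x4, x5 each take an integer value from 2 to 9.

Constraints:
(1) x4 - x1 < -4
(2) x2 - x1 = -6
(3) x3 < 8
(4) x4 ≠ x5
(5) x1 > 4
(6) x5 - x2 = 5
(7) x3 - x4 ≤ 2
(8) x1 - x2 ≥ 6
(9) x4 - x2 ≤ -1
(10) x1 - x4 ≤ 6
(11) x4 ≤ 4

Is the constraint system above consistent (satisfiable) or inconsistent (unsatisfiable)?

Constraints 8, 9, and 10 give x1 − x2 ≥ 6, x2 − x4 ≥ 1, x4 − x1 ≥ -6.
Adding all 3 inequalities: the left sides telescope to 0, and the right sides sum to 6 + 1 + (-6) = 1. So 0 ≥ 1, which is false.

Unsatisfiable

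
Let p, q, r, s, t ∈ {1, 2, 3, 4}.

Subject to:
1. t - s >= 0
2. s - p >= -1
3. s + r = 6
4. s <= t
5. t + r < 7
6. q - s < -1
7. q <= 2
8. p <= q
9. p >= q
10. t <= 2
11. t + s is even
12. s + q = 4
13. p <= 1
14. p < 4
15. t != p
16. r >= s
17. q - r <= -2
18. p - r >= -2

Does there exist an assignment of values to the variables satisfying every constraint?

Unsatisfiable

From constraints 4 and 10: s ≤ t ≤ 2. From constraints 9 and 13: q ≤ p ≤ 1. Hence s + q ≤ 3. But constraint 12 requires s + q = 4, and 4 > 3. Contradiction.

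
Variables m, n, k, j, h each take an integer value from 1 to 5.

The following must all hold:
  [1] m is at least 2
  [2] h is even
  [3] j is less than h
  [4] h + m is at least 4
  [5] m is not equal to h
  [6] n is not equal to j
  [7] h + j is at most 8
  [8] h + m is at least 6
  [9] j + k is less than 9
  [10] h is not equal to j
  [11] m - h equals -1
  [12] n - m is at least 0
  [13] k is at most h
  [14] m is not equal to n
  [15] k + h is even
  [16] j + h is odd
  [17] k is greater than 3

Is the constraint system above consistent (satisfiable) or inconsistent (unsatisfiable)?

Satisfiable

One satisfying assignment is m = 3, n = 4, k = 4, j = 3, h = 4.
For the less obvious constraints — constraint 4: h + m = 7; constraint 7: h + j = 7; constraint 8: h + m = 7 — and the others hold by inspection.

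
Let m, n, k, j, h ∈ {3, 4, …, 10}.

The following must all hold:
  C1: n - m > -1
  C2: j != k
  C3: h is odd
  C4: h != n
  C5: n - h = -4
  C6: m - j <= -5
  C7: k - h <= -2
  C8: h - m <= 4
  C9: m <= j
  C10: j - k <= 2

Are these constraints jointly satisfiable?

Unsatisfiable

Constraints 6, 7, 8, and 10 give m − h ≥ -4, h − k ≥ 2, k − j ≥ -2, j − m ≥ 5.
Adding all 4 inequalities: the left sides telescope to 0, and the right sides sum to (-4) + 2 + (-2) + 5 = 1. So 0 ≥ 1, which is false.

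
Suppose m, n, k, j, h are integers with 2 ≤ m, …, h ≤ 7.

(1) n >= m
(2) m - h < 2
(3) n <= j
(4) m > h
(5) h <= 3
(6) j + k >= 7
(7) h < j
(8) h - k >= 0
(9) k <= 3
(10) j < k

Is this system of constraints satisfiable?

Constraints 1, 3, 4, 8, and 10 give j < k, k ≤ h, h < m, m ≤ n, n ≤ j. Chaining: j < k ≤ h < m ≤ n ≤ j, which forces j < j — impossible.

Unsatisfiable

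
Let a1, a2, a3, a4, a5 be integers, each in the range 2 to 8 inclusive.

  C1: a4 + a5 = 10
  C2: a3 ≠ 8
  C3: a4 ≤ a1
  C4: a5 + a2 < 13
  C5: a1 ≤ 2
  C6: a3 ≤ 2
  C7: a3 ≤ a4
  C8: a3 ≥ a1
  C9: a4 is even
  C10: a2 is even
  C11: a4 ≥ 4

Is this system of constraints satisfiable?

Unsatisfiable

From constraints 3 and 11: a1 ≥ a4 and a4 ≥ 4, so a1 ≥ 4. From constraints 6 and 8: a1 ≤ a3 and a3 ≤ 2, so a1 ≤ 2. But 2 < 4, so no value of a1 works.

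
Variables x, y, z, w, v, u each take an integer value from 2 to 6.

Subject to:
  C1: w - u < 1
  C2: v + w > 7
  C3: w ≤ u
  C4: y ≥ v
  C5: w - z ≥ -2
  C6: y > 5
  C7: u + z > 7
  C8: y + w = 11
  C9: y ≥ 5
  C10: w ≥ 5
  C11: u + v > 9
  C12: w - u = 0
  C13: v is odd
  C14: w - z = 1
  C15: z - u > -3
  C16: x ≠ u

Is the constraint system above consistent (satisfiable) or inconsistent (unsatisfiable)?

Satisfiable

Try x = 6, y = 6, z = 4, w = 5, v = 5, u = 5.
Check constraint 1: w - u = 0; constraint 2: v + w = 10; constraint 5: w - z = 1. The remaining constraints are straightforward to verify.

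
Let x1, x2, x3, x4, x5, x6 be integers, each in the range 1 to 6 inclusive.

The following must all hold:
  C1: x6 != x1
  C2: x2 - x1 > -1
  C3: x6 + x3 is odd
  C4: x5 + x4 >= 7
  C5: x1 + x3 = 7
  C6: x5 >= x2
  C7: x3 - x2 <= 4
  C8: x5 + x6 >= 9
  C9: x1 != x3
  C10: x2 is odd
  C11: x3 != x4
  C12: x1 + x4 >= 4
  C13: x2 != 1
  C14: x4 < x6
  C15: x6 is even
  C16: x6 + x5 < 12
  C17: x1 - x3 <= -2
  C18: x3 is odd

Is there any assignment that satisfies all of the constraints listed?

One satisfying assignment is x1 = 2, x2 = 3, x3 = 5, x4 = 3, x5 = 5, x6 = 6.
For the less obvious constraints — constraint 2: x2 - x1 = 1; constraint 4: x5 + x4 = 8 — and the others hold by inspection.

Satisfiable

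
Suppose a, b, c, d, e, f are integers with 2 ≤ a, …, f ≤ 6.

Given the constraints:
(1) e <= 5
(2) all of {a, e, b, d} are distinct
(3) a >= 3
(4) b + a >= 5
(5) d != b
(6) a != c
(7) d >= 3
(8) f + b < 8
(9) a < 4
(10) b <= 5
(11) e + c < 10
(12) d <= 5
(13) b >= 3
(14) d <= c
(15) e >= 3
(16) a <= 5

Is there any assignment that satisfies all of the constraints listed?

Constraints 1, 3, 7, 10, 12, 13, 15, and 16 confine each of a, e, b, d to the 3 values {3, …, 5}.
Constraint 2 requires all 4 of them to be distinct, but only 3 values are available — impossible by the pigeonhole principle.

Unsatisfiable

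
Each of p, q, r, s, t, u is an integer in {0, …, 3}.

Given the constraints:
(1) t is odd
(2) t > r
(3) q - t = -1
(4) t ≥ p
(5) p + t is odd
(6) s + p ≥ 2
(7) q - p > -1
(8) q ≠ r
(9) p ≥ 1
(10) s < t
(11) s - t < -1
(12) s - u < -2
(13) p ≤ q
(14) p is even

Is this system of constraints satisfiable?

The assignment p = 2, q = 2, r = 0, s = 0, t = 3, u = 3 works:
  constraint 3 holds since q - t = -1.
  constraint 6 holds since s + p = 2.
  constraint 7 holds since q - p = 0.
The rest check out directly.

Satisfiable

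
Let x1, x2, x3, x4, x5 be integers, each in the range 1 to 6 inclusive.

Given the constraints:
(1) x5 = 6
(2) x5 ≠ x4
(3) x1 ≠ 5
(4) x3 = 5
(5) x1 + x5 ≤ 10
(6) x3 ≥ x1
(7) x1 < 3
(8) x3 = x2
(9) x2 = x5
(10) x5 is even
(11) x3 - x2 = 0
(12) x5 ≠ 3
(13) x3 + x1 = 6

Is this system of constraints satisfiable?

Constraint 4 fixes x3 = 5 and constraint 1 fixes x5 = 6. Constraints 8 and 9 give x3 = x2 = x5, so x3 = x5. But 5 ≠ 6 — contradiction.

Unsatisfiable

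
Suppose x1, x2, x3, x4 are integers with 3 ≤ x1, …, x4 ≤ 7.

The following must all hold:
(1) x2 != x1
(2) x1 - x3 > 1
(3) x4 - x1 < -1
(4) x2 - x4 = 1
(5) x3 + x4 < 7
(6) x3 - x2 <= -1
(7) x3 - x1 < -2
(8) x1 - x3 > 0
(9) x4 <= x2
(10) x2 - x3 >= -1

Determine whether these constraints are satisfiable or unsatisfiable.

Satisfiable

Take x1 = 6, x2 = 4, x3 = 3, x4 = 3. Then constraint 2: x1 - x3 = 3; constraint 3: x4 - x1 = -3, and every other listed constraint is also met.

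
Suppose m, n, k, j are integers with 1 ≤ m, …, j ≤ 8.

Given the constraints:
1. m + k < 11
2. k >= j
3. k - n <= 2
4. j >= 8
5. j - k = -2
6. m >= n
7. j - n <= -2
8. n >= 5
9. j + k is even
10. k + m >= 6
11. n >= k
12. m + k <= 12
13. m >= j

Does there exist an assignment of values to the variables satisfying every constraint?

From constraints 6 and 8: m ≥ n ≥ 5. From constraints 2 and 4: k ≥ j ≥ 8. Hence m + k ≥ 13. But constraint 12 requires m + k ≤ 12, and 12 < 13. Contradiction.

Unsatisfiable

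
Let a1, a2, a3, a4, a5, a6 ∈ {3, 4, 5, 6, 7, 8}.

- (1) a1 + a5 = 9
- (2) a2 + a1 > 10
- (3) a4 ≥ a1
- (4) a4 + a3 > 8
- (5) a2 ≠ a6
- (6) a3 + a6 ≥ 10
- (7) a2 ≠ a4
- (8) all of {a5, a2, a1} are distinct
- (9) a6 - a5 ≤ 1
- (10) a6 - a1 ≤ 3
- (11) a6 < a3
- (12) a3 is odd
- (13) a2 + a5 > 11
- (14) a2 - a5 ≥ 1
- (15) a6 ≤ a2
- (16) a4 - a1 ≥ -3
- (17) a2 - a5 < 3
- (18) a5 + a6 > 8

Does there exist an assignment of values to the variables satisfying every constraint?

Satisfiable

Take a1 = 4, a2 = 7, a3 = 7, a4 = 4, a5 = 5, a6 = 6. Then constraint 1: a1 + a5 = 9; constraint 2: a2 + a1 = 11, and every other listed constraint is also met.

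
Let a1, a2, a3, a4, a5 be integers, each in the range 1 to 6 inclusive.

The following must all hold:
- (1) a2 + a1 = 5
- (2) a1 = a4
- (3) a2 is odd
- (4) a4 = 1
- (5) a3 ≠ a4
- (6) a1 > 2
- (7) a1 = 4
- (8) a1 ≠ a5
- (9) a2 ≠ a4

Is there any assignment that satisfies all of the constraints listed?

Unsatisfiable

Constraint 7 fixes a1 = 4 and constraint 4 fixes a4 = 1, but constraint 2 requires a1 = a4. Since 4 ≠ 1, contradiction.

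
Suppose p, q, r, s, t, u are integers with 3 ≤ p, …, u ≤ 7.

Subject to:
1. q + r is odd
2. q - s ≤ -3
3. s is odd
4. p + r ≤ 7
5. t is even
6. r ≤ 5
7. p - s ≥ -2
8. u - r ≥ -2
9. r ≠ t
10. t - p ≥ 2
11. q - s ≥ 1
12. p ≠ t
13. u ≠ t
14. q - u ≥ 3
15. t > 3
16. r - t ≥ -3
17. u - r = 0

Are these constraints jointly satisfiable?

Unsatisfiable

Constraints 2, 7, 8, 10, 14, and 16 give p − s ≥ -2, s − q ≥ 3, q − u ≥ 3, u − r ≥ -2, r − t ≥ -3, t − p ≥ 2.
Adding all 6 inequalities: the left sides telescope to 0, and the right sides sum to (-2) + 3 + 3 + (-2) + (-3) + 2 = 1. So 0 ≥ 1, which is false.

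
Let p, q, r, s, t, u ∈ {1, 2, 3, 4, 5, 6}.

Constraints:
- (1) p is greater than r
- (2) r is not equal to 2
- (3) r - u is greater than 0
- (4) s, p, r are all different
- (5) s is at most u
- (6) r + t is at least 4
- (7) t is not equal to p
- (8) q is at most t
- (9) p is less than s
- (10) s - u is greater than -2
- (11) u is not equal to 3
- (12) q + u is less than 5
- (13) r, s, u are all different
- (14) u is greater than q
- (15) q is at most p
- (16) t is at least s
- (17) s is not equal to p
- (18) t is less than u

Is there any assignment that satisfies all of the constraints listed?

Unsatisfiable

Constraints 1, 3, 9, 16, and 18 give r < p, p < s, s ≤ t, t < u, u < r. Chaining: r < p < s ≤ t < u < r, which forces r < r — impossible.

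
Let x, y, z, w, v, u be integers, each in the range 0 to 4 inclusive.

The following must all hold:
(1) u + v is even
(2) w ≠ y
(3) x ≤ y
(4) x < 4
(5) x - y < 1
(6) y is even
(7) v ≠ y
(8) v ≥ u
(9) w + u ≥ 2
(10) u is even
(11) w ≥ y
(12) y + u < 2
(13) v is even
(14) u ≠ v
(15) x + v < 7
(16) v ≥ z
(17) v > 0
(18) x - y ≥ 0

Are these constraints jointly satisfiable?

Satisfiable

Take x = 0, y = 0, z = 4, w = 4, v = 4, u = 0. Then constraint 5: x - y = 0; constraint 9: w + u = 4; constraint 12: y + u = 0, and every other listed constraint is also met.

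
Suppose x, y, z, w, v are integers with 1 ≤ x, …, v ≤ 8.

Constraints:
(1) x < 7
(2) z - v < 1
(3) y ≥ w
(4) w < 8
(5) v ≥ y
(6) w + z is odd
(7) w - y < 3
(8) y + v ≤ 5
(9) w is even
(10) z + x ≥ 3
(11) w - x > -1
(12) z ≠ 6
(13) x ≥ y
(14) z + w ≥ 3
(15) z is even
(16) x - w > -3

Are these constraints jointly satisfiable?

Constraint 9 makes w even and constraint 15 makes z even, so w + z must be even. Constraint 6 says w + z is odd — contradiction.

Unsatisfiable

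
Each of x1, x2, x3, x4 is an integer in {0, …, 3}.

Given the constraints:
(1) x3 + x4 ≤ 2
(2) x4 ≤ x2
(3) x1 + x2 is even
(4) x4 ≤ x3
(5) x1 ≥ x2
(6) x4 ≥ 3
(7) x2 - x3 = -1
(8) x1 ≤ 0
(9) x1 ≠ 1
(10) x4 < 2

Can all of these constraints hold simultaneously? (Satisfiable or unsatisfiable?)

Unsatisfiable

From constraint 6: x4 ≥ 3. From constraint 10: x4 ≤ 1. But 1 < 3, so no value of x4 works.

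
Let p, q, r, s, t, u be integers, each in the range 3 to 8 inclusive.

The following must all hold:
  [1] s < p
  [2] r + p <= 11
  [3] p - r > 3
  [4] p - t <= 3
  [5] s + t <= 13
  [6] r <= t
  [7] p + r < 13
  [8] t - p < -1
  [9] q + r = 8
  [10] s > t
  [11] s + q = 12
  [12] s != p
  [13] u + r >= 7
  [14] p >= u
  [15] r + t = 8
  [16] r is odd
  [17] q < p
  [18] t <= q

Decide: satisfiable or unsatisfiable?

Satisfiable

The assignment p = 8, q = 5, r = 3, s = 7, t = 5, u = 5 works:
  constraint 2 holds since r + p = 11.
  constraint 3 holds since p - r = 5.
  constraint 4 holds since p - t = 3.
The rest check out directly.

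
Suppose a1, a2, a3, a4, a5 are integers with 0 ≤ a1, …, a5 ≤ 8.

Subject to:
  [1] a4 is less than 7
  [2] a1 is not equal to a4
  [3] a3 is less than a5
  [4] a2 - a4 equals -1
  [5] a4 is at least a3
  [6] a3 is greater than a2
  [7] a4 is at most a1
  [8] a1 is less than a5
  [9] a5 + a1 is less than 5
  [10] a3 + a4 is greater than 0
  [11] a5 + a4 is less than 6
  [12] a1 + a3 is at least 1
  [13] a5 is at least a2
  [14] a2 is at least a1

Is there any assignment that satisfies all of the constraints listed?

Constraints 5, 6, 7, and 14 give a2 < a3, a3 ≤ a4, a4 ≤ a1, a1 ≤ a2. Chaining: a2 < a3 ≤ a4 ≤ a1 ≤ a2, which forces a2 < a2 — impossible.

Unsatisfiable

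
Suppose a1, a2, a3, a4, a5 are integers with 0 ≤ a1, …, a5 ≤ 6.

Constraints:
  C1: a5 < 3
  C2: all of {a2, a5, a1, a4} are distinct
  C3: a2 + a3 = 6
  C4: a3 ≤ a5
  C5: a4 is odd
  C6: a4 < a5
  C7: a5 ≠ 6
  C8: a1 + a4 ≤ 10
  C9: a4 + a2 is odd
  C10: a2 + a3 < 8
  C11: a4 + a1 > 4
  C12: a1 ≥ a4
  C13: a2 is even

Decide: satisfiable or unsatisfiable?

Try a1 = 6, a2 = 4, a3 = 2, a4 = 1, a5 = 2.
Check constraint 3: a2 + a3 = 6; constraint 8: a1 + a4 = 7; constraint 10: a2 + a3 = 6. The remaining constraints are straightforward to verify.

Satisfiable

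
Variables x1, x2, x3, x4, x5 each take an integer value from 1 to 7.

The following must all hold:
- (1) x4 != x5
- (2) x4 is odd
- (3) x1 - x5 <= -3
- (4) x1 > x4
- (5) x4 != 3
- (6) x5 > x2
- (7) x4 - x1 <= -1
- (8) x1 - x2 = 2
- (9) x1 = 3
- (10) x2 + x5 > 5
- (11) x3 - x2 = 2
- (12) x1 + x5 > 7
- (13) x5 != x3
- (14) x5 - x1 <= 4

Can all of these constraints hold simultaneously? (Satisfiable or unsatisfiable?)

One satisfying assignment is x1 = 3, x2 = 1, x3 = 3, x4 = 1, x5 = 7.
For the less obvious constraints — constraint 3: x1 - x5 = -4; constraint 7: x4 - x1 = -2; constraint 8: x1 - x2 = 2 — and the others hold by inspection.

Satisfiable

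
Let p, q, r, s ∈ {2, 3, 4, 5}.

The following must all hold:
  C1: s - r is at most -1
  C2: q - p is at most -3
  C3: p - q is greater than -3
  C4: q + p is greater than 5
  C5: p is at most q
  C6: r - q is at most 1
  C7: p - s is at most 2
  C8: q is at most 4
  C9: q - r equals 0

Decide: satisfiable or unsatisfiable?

Constraints 1, 2, 6, and 7 give q − r ≥ -1, r − s ≥ 1, s − p ≥ -2, p − q ≥ 3.
Adding all 4 inequalities: the left sides telescope to 0, and the right sides sum to (-1) + 1 + (-2) + 3 = 1. So 0 ≥ 1, which is false.

Unsatisfiable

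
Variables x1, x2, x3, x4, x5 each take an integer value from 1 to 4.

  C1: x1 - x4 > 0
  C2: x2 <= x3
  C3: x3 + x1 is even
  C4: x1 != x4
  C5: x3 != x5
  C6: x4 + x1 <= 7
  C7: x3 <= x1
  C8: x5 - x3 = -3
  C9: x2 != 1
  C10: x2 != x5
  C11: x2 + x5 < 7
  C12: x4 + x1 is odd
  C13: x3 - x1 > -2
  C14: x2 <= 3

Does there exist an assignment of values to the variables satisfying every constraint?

Take x1 = 4, x2 = 3, x3 = 4, x4 = 3, x5 = 1. Then constraint 1: x1 - x4 = 1; constraint 6: x4 + x1 = 7, and every other listed constraint is also met.

Satisfiable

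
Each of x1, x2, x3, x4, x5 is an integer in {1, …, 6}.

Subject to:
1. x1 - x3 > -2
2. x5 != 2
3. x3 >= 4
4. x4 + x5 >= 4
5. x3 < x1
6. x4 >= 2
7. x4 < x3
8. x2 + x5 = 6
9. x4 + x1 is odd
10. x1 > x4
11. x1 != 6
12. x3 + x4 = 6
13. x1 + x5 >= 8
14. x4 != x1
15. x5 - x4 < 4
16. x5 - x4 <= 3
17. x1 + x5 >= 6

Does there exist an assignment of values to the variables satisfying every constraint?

Try x1 = 5, x2 = 2, x3 = 4, x4 = 2, x5 = 4.
Check constraint 1: x1 - x3 = 1; constraint 4: x4 + x5 = 6. The remaining constraints are straightforward to verify.

Satisfiable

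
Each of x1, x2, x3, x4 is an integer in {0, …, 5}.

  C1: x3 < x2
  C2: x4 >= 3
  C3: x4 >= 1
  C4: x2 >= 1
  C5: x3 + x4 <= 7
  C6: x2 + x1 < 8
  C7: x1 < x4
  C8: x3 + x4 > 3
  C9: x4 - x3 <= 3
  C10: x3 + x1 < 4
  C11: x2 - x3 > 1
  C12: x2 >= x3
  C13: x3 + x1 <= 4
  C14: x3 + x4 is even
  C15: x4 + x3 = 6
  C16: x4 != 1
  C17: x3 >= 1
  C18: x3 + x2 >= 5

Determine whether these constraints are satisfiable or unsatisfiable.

One satisfying assignment is x1 = 0, x2 = 5, x3 = 2, x4 = 4.
For the less obvious constraints — constraint 5: x3 + x4 = 6; constraint 6: x2 + x1 = 5 — and the others hold by inspection.

Satisfiable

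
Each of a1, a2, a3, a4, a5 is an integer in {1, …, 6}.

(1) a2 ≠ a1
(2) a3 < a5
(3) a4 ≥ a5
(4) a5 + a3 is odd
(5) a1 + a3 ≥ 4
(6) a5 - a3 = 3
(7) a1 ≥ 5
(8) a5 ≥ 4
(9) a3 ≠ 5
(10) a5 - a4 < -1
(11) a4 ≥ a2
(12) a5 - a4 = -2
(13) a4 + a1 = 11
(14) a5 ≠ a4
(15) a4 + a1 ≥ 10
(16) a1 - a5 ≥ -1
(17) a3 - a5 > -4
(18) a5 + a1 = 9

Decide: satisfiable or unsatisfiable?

Setting (a1, a2, a3, a4, a5) = (5, 1, 1, 6, 4) satisfies everything: constraint 5: a1 + a3 = 6; constraint 6: a5 - a3 = 3; constraint 10: a5 - a4 = -2, and the others follow.

Satisfiable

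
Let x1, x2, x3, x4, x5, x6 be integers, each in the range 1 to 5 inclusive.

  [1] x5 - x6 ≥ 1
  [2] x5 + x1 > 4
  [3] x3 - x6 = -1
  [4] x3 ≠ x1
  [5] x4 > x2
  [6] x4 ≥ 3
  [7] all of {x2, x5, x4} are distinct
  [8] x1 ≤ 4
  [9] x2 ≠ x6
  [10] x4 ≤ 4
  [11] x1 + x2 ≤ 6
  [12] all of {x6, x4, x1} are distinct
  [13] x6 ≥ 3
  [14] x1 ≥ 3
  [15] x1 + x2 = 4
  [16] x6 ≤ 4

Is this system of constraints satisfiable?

Unsatisfiable

Constraints 6, 8, 10, 13, 14, and 16 confine each of x6, x4, x1 to the 2 values {3, 4}.
Constraint 12 requires all 3 of them to be distinct, but only 2 values are available — impossible by the pigeonhole principle.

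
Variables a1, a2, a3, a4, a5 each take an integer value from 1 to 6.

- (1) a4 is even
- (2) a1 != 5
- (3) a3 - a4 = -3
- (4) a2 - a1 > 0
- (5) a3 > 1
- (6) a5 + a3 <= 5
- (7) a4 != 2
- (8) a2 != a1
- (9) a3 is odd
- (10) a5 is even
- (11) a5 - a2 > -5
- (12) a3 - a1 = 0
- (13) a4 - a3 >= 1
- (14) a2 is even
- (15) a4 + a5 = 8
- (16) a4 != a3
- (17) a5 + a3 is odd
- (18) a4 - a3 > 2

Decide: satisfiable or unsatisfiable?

Setting (a1, a2, a3, a4, a5) = (3, 6, 3, 6, 2) satisfies everything: constraint 3: a3 - a4 = -3; constraint 4: a2 - a1 = 3; constraint 6: a5 + a3 = 5, and the others follow.

Satisfiable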